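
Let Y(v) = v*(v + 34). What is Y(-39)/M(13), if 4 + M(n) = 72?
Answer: 195/68 ≈ 2.8676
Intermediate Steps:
Y(v) = v*(34 + v)
M(n) = 68 (M(n) = -4 + 72 = 68)
Y(-39)/M(13) = -39*(34 - 39)/68 = -39*(-5)*(1/68) = 195*(1/68) = 195/68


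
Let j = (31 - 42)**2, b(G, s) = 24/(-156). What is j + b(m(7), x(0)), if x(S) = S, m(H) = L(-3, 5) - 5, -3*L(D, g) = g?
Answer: 1571/13 ≈ 120.85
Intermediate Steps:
L(D, g) = -g/3
m(H) = -20/3 (m(H) = -1/3*5 - 5 = -5/3 - 5 = -20/3)
b(G, s) = -2/13 (b(G, s) = 24*(-1/156) = -2/13)
j = 121 (j = (-11)**2 = 121)
j + b(m(7), x(0)) = 121 - 2/13 = 1571/13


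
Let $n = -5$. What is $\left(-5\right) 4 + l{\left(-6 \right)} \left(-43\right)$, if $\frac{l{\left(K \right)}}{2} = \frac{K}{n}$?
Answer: $- \frac{616}{5} \approx -123.2$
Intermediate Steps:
$l{\left(K \right)} = - \frac{2 K}{5}$ ($l{\left(K \right)} = 2 \frac{K}{-5} = 2 K \left(- \frac{1}{5}\right) = 2 \left(- \frac{K}{5}\right) = - \frac{2 K}{5}$)
$\left(-5\right) 4 + l{\left(-6 \right)} \left(-43\right) = \left(-5\right) 4 + \left(- \frac{2}{5}\right) \left(-6\right) \left(-43\right) = -20 + \frac{12}{5} \left(-43\right) = -20 - \frac{516}{5} = - \frac{616}{5}$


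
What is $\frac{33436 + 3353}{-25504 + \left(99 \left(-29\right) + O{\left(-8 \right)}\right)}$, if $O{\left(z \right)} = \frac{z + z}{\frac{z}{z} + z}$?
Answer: $- \frac{85841}{66203} \approx -1.2966$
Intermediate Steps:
$O{\left(z \right)} = \frac{2 z}{1 + z}$
$\frac{33436 + 3353}{-25504 + \left(99 \left(-29\right) + O{\left(-8 \right)}\right)} = \frac{33436 + 3353}{-25504 + \left(99 \left(-29\right) + 2 \left(-8\right) \frac{1}{1 - 8}\right)} = \frac{36789}{-25504 - \left(2871 + \frac{16}{-7}\right)} = \frac{36789}{-25504 - \left(2871 + 16 \left(- \frac{1}{7}\right)\right)} = \frac{36789}{-25504 + \left(-2871 + \frac{16}{7}\right)} = \frac{36789}{-25504 - \frac{20081}{7}} = \frac{36789}{- \frac{198609}{7}} = 36789 \left(- \frac{7}{198609}\right) = - \frac{85841}{66203}$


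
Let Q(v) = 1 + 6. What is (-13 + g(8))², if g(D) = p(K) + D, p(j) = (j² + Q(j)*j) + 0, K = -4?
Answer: 289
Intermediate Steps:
Q(v) = 7
p(j) = j² + 7*j (p(j) = (j² + 7*j) + 0 = j² + 7*j)
g(D) = -12 + D (g(D) = -4*(7 - 4) + D = -4*3 + D = -12 + D)
(-13 + g(8))² = (-13 + (-12 + 8))² = (-13 - 4)² = (-17)² = 289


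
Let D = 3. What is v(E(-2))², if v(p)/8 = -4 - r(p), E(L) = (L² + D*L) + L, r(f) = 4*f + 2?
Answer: 6400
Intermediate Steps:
r(f) = 2 + 4*f
E(L) = L² + 4*L (E(L) = (L² + 3*L) + L = L² + 4*L)
v(p) = -48 - 32*p (v(p) = 8*(-4 - (2 + 4*p)) = 8*(-4 + (-2 - 4*p)) = 8*(-6 - 4*p) = -48 - 32*p)
v(E(-2))² = (-48 - (-64)*(4 - 2))² = (-48 - (-64)*2)² = (-48 - 32*(-4))² = (-48 + 128)² = 80² = 6400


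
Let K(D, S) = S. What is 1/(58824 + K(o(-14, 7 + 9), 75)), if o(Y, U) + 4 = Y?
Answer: 1/58899 ≈ 1.6978e-5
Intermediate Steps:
o(Y, U) = -4 + Y
1/(58824 + K(o(-14, 7 + 9), 75)) = 1/(58824 + 75) = 1/58899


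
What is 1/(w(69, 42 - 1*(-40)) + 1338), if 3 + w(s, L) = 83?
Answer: 1/1418 ≈ 0.00070522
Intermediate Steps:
w(s, L) = 80 (w(s, L) = -3 + 83 = 80)
1/(w(69, 42 - 1*(-40)) + 1338) = 1/(80 + 1338) = 1/1418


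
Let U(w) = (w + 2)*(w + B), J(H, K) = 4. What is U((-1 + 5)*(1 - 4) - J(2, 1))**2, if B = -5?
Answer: 86436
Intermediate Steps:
U(w) = (-5 + w)*(2 + w) (U(w) = (w + 2)*(w - 5) = (2 + w)*(-5 + w) = (-5 + w)*(2 + w))
U((-1 + 5)*(1 - 4) - J(2, 1))**2 = (-10 + ((-1 + 5)*(1 - 4) - 1*4)**2 - 3*((-1 + 5)*(1 - 4) - 1*4))**2 = (-10 + (4*(-3) - 4)**2 - 3*(4*(-3) - 4))**2 = (-10 + (-12 - 4)**2 - 3*(-12 - 4))**2 = (-10 + (-16)**2 - 3*(-16))**2 = (-10 + 256 + 48)**2 = 294**2 = 86436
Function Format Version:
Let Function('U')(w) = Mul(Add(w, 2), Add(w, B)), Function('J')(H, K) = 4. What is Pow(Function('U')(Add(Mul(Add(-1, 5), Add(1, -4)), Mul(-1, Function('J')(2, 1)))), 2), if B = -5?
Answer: 86436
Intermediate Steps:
Function('U')(w) = Mul(Add(-5, w), Add(2, w)) (Function('U')(w) = Mul(Add(w, 2), Add(w, -5)) = Mul(Add(2, w), Add(-5, w)) = Mul(Add(-5, w), Add(2, w)))
Pow(Function('U')(Add(Mul(Add(-1, 5), Add(1, -4)), Mul(-1, Function('J')(2, 1)))), 2) = Pow(Add(-10, Pow(Add(Mul(Add(-1, 5), Add(1, -4)), Mul(-1, 4)), 2), Mul(-3, Add(Mul(Add(-1, 5), Add(1, -4)), Mul(-1, 4)))), 2) = Pow(Add(-10, Pow(Add(Mul(4, -3), -4), 2), Mul(-3, Add(Mul(4, -3), -4))), 2) = Pow(Add(-10, Pow(Add(-12, -4), 2), Mul(-3, Add(-12, -4))), 2) = Pow(Add(-10, Pow(-16, 2), Mul(-3, -16)), 2) = Pow(Add(-10, 256, 48), 2) = Pow(294, 2) = 86436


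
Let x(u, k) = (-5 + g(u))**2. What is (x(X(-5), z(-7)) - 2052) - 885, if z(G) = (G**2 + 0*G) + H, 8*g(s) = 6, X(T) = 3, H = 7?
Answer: -46703/16 ≈ -2918.9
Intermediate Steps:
g(s) = 3/4 (g(s) = (1/8)*6 = 3/4)
z(G) = 7 + G**2 (z(G) = (G**2 + 0*G) + 7 = (G**2 + 0) + 7 = G**2 + 7 = 7 + G**2)
x(u, k) = 289/16 (x(u, k) = (-5 + 3/4)**2 = (-17/4)**2 = 289/16)
(x(X(-5), z(-7)) - 2052) - 885 = (289/16 - 2052) - 885 = -32543/16 - 885 = -46703/16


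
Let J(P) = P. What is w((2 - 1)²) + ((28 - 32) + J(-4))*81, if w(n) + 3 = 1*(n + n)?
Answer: -649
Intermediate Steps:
w(n) = -3 + 2*n (w(n) = -3 + 1*(n + n) = -3 + 1*(2*n) = -3 + 2*n)
w((2 - 1)²) + ((28 - 32) + J(-4))*81 = (-3 + 2*(2 - 1)²) + ((28 - 32) - 4)*81 = (-3 + 2*1²) + (-4 - 4)*81 = (-3 + 2*1) - 8*81 = (-3 + 2) - 648 = -1 - 648 = -649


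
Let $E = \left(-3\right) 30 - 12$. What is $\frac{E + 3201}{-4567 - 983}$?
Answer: $- \frac{1033}{1850} \approx -0.55838$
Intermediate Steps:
$E = -102$ ($E = -90 - 12 = -102$)
$\frac{E + 3201}{-4567 - 983} = \frac{-102 + 3201}{-4567 - 983} = \frac{3099}{-5550} = 3099 \left(- \frac{1}{5550}\right) = - \frac{1033}{1850}$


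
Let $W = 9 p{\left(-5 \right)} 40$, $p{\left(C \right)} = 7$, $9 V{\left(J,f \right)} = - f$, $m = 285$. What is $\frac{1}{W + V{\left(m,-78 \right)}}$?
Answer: $\frac{3}{7586} \approx 0.00039547$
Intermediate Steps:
$V{\left(J,f \right)} = - \frac{f}{9}$ ($V{\left(J,f \right)} = \frac{\left(-1\right) f}{9} = - \frac{f}{9}$)
$W = 2520$ ($W = 9 \cdot 7 \cdot 40 = 63 \cdot 40 = 2520$)
$\frac{1}{W + V{\left(m,-78 \right)}} = \frac{1}{2520 - - \frac{26}{3}} = \frac{1}{2520 + \frac{26}{3}} = \frac{1}{\frac{7586}{3}} = \frac{3}{7586}$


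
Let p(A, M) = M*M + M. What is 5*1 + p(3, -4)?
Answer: 17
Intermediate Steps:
p(A, M) = M + M² (p(A, M) = M² + M = M + M²)
5*1 + p(3, -4) = 5*1 - 4*(1 - 4) = 5 - 4*(-3) = 5 + 12 = 17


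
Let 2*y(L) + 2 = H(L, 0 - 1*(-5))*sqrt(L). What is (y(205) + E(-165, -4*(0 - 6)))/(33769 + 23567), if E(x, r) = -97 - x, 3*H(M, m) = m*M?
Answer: 67/57336 + 1025*sqrt(205)/344016 ≈ 0.043829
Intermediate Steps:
H(M, m) = M*m/3 (H(M, m) = (m*M)/3 = (M*m)/3 = M*m/3)
y(L) = -1 + 5*L**(3/2)/6 (y(L) = -1 + ((L*(0 - 1*(-5))/3)*sqrt(L))/2 = -1 + ((L*(0 + 5)/3)*sqrt(L))/2 = -1 + (((1/3)*L*5)*sqrt(L))/2 = -1 + ((5*L/3)*sqrt(L))/2 = -1 + (5*L**(3/2)/3)/2 = -1 + 5*L**(3/2)/6)
(y(205) + E(-165, -4*(0 - 6)))/(33769 + 23567) = ((-1 + 5*205**(3/2)/6) + (-97 - 1*(-165)))/(33769 + 23567) = ((-1 + 5*(205*sqrt(205))/6) + (-97 + 165))/57336 = ((-1 + 1025*sqrt(205)/6) + 68)*(1/57336) = (67 + 1025*sqrt(205)/6)*(1/57336) = 67/57336 + 1025*sqrt(205)/344016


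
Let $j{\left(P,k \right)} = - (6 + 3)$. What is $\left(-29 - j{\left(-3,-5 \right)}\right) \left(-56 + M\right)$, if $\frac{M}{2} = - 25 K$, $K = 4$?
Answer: $5120$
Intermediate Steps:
$j{\left(P,k \right)} = -9$ ($j{\left(P,k \right)} = \left(-1\right) 9 = -9$)
$M = -200$ ($M = 2 \left(\left(-25\right) 4\right) = 2 \left(-100\right) = -200$)
$\left(-29 - j{\left(-3,-5 \right)}\right) \left(-56 + M\right) = \left(-29 - -9\right) \left(-56 - 200\right) = \left(-29 + 9\right) \left(-256\right) = \left(-20\right) \left(-256\right) = 5120$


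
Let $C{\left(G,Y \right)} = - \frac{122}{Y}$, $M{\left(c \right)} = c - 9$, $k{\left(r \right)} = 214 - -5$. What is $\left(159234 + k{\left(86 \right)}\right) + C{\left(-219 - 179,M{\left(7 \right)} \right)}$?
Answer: $159514$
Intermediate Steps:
$k{\left(r \right)} = 219$ ($k{\left(r \right)} = 214 + 5 = 219$)
$M{\left(c \right)} = -9 + c$
$\left(159234 + k{\left(86 \right)}\right) + C{\left(-219 - 179,M{\left(7 \right)} \right)} = \left(159234 + 219\right) - \frac{122}{-9 + 7} = 159453 - \frac{122}{-2} = 159453 - -61 = 159453 + 61 = 159514$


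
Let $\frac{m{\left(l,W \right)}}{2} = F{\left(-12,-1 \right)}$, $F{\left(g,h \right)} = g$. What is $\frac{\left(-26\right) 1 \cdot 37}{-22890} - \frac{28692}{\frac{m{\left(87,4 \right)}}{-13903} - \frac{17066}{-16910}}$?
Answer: $- \frac{38600960455005761}{1360091971455} \approx -28381.0$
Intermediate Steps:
$m{\left(l,W \right)} = -24$ ($m{\left(l,W \right)} = 2 \left(-12\right) = -24$)
$\frac{\left(-26\right) 1 \cdot 37}{-22890} - \frac{28692}{\frac{m{\left(87,4 \right)}}{-13903} - \frac{17066}{-16910}} = \frac{\left(-26\right) 1 \cdot 37}{-22890} - \frac{28692}{- \frac{24}{-13903} - \frac{17066}{-16910}} = \left(-26\right) 37 \left(- \frac{1}{22890}\right) - \frac{28692}{\left(-24\right) \left(- \frac{1}{13903}\right) - - \frac{8533}{8455}} = \left(-962\right) \left(- \frac{1}{22890}\right) - \frac{28692}{\frac{24}{13903} + \frac{8533}{8455}} = \frac{481}{11445} - \frac{28692}{\frac{118837219}{117549865}} = \frac{481}{11445} - \frac{3372740726580}{118837219} = - \frac{38600960455005761}{1360091971455}$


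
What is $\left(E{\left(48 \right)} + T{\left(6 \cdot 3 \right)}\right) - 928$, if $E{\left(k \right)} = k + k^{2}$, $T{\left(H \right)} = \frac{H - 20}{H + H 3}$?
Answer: $\frac{51263}{36} \approx 1424.0$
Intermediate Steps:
$T{\left(H \right)} = \frac{-20 + H}{4 H}$ ($T{\left(H \right)} = \frac{-20 + H}{H + 3 H} = \frac{-20 + H}{4 H}$)
$\left(E{\left(48 \right)} + T{\left(6 \cdot 3 \right)}\right) - 928 = \left(48 \left(1 + 48\right) + \frac{-20 + 6 \cdot 3}{4 \cdot 6 \cdot 3}\right) - 928 = \left(48 \cdot 49 + \frac{-20 + 18}{4 \cdot 18}\right) - 928 = \left(2352 + \frac{1}{4} \cdot \frac{1}{18} \left(-2\right)\right) - 928 = \left(2352 - \frac{1}{36}\right) - 928 = \frac{84671}{36} - 928 = \frac{51263}{36}$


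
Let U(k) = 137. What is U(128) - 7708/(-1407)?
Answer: 200467/1407 ≈ 142.48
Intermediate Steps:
U(128) - 7708/(-1407) = 137 - 7708/(-1407) = 137 - 7708*(-1/1407) = 137 + 7708/1407 = 200467/1407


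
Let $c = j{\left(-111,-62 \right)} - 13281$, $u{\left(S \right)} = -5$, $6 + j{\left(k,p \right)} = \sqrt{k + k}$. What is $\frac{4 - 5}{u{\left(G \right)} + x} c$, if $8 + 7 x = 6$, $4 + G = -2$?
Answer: $- \frac{93009}{37} + \frac{7 i \sqrt{222}}{37} \approx -2513.8 + 2.8189 i$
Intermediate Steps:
$G = -6$ ($G = -4 - 2 = -6$)
$j{\left(k,p \right)} = -6 + \sqrt{2} \sqrt{k}$ ($j{\left(k,p \right)} = -6 + \sqrt{k + k} = -6 + \sqrt{2 k} = -6 + \sqrt{2} \sqrt{k}$)
$x = - \frac{2}{7}$ ($x = - \frac{8}{7} + \frac{1}{7} \cdot 6 = - \frac{8}{7} + \frac{6}{7} = - \frac{2}{7} \approx -0.28571$)
$c = -13287 + i \sqrt{222}$ ($c = \left(-6 + \sqrt{2} \sqrt{-111}\right) - 13281 = \left(-6 + \sqrt{2} i \sqrt{111}\right) - 13281 = \left(-6 + i \sqrt{222}\right) - 13281 = -13287 + i \sqrt{222} \approx -13287.0 + 14.9 i$)
$\frac{4 - 5}{u{\left(G \right)} + x} c = \frac{4 - 5}{-5 - \frac{2}{7}} \left(-13287 + i \sqrt{222}\right) = - \frac{1}{- \frac{37}{7}} \left(-13287 + i \sqrt{222}\right) = \left(-1\right) \left(- \frac{7}{37}\right) \left(-13287 + i \sqrt{222}\right) = \frac{7 \left(-13287 + i \sqrt{222}\right)}{37} = - \frac{93009}{37} + \frac{7 i \sqrt{222}}{37}$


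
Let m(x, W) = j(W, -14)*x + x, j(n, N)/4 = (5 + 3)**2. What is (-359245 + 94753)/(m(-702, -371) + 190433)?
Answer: -264492/10019 ≈ -26.399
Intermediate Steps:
j(n, N) = 256 (j(n, N) = 4*(5 + 3)**2 = 4*8**2 = 4*64 = 256)
m(x, W) = 257*x (m(x, W) = 256*x + x = 257*x)
(-359245 + 94753)/(m(-702, -371) + 190433) = (-359245 + 94753)/(257*(-702) + 190433) = -264492/(-180414 + 190433) = -264492/10019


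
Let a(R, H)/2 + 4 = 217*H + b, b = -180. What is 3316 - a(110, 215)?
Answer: -89626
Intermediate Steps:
a(R, H) = -368 + 434*H (a(R, H) = -8 + 2*(217*H - 180) = -8 + 2*(-180 + 217*H) = -8 + (-360 + 434*H) = -368 + 434*H)
3316 - a(110, 215) = 3316 - (-368 + 434*215) = 3316 - (-368 + 93310) = 3316 - 1*92942 = 3316 - 92942 = -89626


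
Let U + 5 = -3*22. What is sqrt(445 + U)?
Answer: sqrt(374) ≈ 19.339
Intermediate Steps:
U = -71 (U = -5 - 3*22 = -5 - 66 = -71)
sqrt(445 + U) = sqrt(445 - 71) = sqrt(374)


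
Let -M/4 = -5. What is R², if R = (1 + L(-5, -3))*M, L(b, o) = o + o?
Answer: 10000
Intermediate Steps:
M = 20 (M = -4*(-5) = 20)
L(b, o) = 2*o
R = -100 (R = (1 + 2*(-3))*20 = (1 - 6)*20 = -5*20 = -100)
R² = (-100)² = 10000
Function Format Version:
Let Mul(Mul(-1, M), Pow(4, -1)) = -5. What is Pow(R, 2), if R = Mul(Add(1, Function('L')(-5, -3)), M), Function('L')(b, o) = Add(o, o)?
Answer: 10000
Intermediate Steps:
M = 20 (M = Mul(-4, -5) = 20)
Function('L')(b, o) = Mul(2, o)
R = -100 (R = Mul(Add(1, Mul(2, -3)), 20) = Mul(Add(1, -6), 20) = Mul(-5, 20) = -100)
Pow(R, 2) = Pow(-100, 2) = 10000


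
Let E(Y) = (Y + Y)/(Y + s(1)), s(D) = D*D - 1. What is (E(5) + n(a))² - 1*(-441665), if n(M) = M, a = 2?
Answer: 441681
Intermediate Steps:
s(D) = -1 + D² (s(D) = D² - 1 = -1 + D²)
E(Y) = 2 (E(Y) = (Y + Y)/(Y + (-1 + 1²)) = (2*Y)/(Y + (-1 + 1)) = (2*Y)/(Y + 0) = (2*Y)/Y = 2)
(E(5) + n(a))² - 1*(-441665) = (2 + 2)² - 1*(-441665) = 4² + 441665 = 16 + 441665 = 441681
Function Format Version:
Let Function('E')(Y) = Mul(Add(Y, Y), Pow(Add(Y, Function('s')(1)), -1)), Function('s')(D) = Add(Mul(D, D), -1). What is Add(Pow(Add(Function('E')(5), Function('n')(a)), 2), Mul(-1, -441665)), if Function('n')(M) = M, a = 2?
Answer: 441681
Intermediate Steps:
Function('s')(D) = Add(-1, Pow(D, 2)) (Function('s')(D) = Add(Pow(D, 2), -1) = Add(-1, Pow(D, 2)))
Function('E')(Y) = 2 (Function('E')(Y) = Mul(Add(Y, Y), Pow(Add(Y, Add(-1, Pow(1, 2))), -1)) = Mul(Mul(2, Y), Pow(Add(Y, Add(-1, 1)), -1)) = Mul(Mul(2, Y), Pow(Add(Y, 0), -1)) = Mul(Mul(2, Y), Pow(Y, -1)) = 2)
Add(Pow(Add(Function('E')(5), Function('n')(a)), 2), Mul(-1, -441665)) = Add(Pow(Add(2, 2), 2), Mul(-1, -441665)) = Add(Pow(4, 2), 441665) = Add(16, 441665) = 441681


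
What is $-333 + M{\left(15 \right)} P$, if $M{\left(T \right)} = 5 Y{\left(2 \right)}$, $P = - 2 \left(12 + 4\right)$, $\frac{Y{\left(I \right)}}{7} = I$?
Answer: $-2573$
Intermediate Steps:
$Y{\left(I \right)} = 7 I$
$P = -32$ ($P = \left(-2\right) 16 = -32$)
$M{\left(T \right)} = 70$ ($M{\left(T \right)} = 5 \cdot 7 \cdot 2 = 5 \cdot 14 = 70$)
$-333 + M{\left(15 \right)} P = -333 + 70 \left(-32\right) = -333 - 2240 = -2573$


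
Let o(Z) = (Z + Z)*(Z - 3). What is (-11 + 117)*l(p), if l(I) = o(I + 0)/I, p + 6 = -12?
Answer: -4452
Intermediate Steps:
o(Z) = 2*Z*(-3 + Z) (o(Z) = (2*Z)*(-3 + Z) = 2*Z*(-3 + Z))
p = -18 (p = -6 - 12 = -18)
l(I) = -6 + 2*I (l(I) = (2*(I + 0)*(-3 + (I + 0)))/I = (2*I*(-3 + I))/I = -6 + 2*I)
(-11 + 117)*l(p) = (-11 + 117)*(-6 + 2*(-18)) = 106*(-6 - 36) = 106*(-42) = -4452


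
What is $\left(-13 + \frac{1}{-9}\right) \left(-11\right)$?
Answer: $\frac{1298}{9} \approx 144.22$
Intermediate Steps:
$\left(-13 + \frac{1}{-9}\right) \left(-11\right) = \left(-13 - \frac{1}{9}\right) \left(-11\right) = \left(- \frac{118}{9}\right) \left(-11\right) = \frac{1298}{9}$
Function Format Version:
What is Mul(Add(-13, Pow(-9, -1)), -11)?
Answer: Rational(1298, 9) ≈ 144.22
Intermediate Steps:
Mul(Add(-13, Pow(-9, -1)), -11) = Mul(Add(-13, Rational(-1, 9)), -11) = Mul(Rational(-118, 9), -11) = Rational(1298, 9)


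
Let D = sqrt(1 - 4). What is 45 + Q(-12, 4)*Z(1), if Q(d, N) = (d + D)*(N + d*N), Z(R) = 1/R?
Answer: 573 - 44*I*sqrt(3) ≈ 573.0 - 76.21*I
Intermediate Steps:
D = I*sqrt(3) (D = sqrt(-3) = I*sqrt(3) ≈ 1.732*I)
Q(d, N) = (N + N*d)*(d + I*sqrt(3)) (Q(d, N) = (d + I*sqrt(3))*(N + d*N) = (d + I*sqrt(3))*(N + N*d) = (N + N*d)*(d + I*sqrt(3)))
45 + Q(-12, 4)*Z(1) = 45 + (4*(-12 + (-12)**2 + I*sqrt(3) + I*(-12)*sqrt(3)))/1 = 45 + (4*(-12 + 144 + I*sqrt(3) - 12*I*sqrt(3)))*1 = 45 + (4*(132 - 11*I*sqrt(3)))*1 = 45 + (528 - 44*I*sqrt(3))*1 = 45 + (528 - 44*I*sqrt(3)) = 573 - 44*I*sqrt(3)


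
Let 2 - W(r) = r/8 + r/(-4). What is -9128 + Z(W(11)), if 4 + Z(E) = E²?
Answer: -583719/64 ≈ -9120.6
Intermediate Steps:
W(r) = 2 + r/8 (W(r) = 2 - (r/8 + r/(-4)) = 2 - (r*(⅛) + r*(-¼)) = 2 - (r/8 - r/4) = 2 - (-1)*r/8 = 2 + r/8)
Z(E) = -4 + E²
-9128 + Z(W(11)) = -9128 + (-4 + (2 + (⅛)*11)²) = -9128 + (-4 + (2 + 11/8)²) = -9128 + (-4 + (27/8)²) = -9128 + (-4 + 729/64) = -9128 + 473/64 = -583719/64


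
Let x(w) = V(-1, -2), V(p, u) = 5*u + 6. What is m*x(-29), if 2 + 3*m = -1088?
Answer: 4360/3 ≈ 1453.3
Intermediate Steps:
V(p, u) = 6 + 5*u
x(w) = -4 (x(w) = 6 + 5*(-2) = 6 - 10 = -4)
m = -1090/3 (m = -2/3 + (1/3)*(-1088) = -2/3 - 1088/3 = -1090/3 ≈ -363.33)
m*x(-29) = -1090/3*(-4) = 4360/3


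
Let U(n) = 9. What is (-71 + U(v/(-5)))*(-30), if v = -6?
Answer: 1860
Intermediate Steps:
(-71 + U(v/(-5)))*(-30) = (-71 + 9)*(-30) = -62*(-30) = 1860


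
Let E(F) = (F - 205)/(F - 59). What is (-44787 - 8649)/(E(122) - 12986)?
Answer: 3366468/818201 ≈ 4.1145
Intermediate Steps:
E(F) = (-205 + F)/(-59 + F)
(-44787 - 8649)/(E(122) - 12986) = (-44787 - 8649)/((-205 + 122)/(-59 + 122) - 12986) = -53436/(-83/63 - 12986) = -53436/(-818201/63) = -53436*(-63/818201) = 3366468/818201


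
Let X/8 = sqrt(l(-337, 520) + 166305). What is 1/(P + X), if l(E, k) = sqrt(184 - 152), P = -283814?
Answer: -1/(283814 - 8*sqrt(166305 + 4*sqrt(2))) ≈ -3.5644e-6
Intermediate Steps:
l(E, k) = 4*sqrt(2) (l(E, k) = sqrt(32) = 4*sqrt(2))
X = 8*sqrt(166305 + 4*sqrt(2)) (X = 8*sqrt(4*sqrt(2) + 166305) = 8*sqrt(166305 + 4*sqrt(2)) ≈ 3262.5)
1/(P + X) = 1/(-283814 + 8*sqrt(166305 + 4*sqrt(2)))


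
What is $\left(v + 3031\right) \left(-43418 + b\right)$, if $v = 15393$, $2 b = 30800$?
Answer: $-516203632$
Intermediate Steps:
$b = 15400$ ($b = \frac{1}{2} \cdot 30800 = 15400$)
$\left(v + 3031\right) \left(-43418 + b\right) = \left(15393 + 3031\right) \left(-43418 + 15400\right) = 18424 \left(-28018\right) = -516203632$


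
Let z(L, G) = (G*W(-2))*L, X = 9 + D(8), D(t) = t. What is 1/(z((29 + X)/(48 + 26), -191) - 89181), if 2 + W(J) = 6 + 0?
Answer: -37/3317269 ≈ -1.1154e-5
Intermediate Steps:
W(J) = 4 (W(J) = -2 + (6 + 0) = -2 + 6 = 4)
X = 17 (X = 9 + 8 = 17)
z(L, G) = 4*G*L (z(L, G) = (G*4)*L = (4*G)*L = 4*G*L)
1/(z((29 + X)/(48 + 26), -191) - 89181) = 1/(4*(-191)*((29 + 17)/(48 + 26)) - 89181) = 1/(4*(-191)*(46/74) - 89181) = 1/(4*(-191)*(46*(1/74)) - 89181) = 1/(4*(-191)*(23/37) - 89181) = 1/(-17572/37 - 89181) = 1/(-3317269/37) = -37/3317269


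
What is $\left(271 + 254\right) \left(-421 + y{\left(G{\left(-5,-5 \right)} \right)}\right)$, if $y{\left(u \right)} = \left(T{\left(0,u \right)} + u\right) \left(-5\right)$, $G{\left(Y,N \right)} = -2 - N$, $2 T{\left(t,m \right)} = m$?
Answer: $- \frac{465675}{2} \approx -2.3284 \cdot 10^{5}$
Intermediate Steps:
$T{\left(t,m \right)} = \frac{m}{2}$
$y{\left(u \right)} = - \frac{15 u}{2}$ ($y{\left(u \right)} = \left(\frac{u}{2} + u\right) \left(-5\right) = \frac{3 u}{2} \left(-5\right) = - \frac{15 u}{2}$)
$\left(271 + 254\right) \left(-421 + y{\left(G{\left(-5,-5 \right)} \right)}\right) = \left(271 + 254\right) \left(-421 - \frac{15 \left(-2 - -5\right)}{2}\right) = 525 \left(-421 - \frac{15 \left(-2 + 5\right)}{2}\right) = 525 \left(-421 - \frac{45}{2}\right) = 525 \left(- \frac{887}{2}\right) = - \frac{465675}{2}$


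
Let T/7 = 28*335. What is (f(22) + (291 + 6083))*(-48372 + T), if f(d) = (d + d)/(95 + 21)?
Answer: 3195807816/29 ≈ 1.1020e+8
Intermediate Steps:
f(d) = d/58 (f(d) = (2*d)/116 = (2*d)*(1/116) = d/58)
T = 65660 (T = 7*(28*335) = 7*9380 = 65660)
(f(22) + (291 + 6083))*(-48372 + T) = ((1/58)*22 + (291 + 6083))*(-48372 + 65660) = (11/29 + 6374)*17288 = (184857/29)*17288 = 3195807816/29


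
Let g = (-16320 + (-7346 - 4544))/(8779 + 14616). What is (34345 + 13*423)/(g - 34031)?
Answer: -186430076/159236691 ≈ -1.1708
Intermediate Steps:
g = -5642/4679 (g = (-16320 - 11890)/23395 = -28210*1/23395 = -5642/4679 ≈ -1.2058)
(34345 + 13*423)/(g - 34031) = (34345 + 13*423)/(-5642/4679 - 34031) = (34345 + 5499)/(-159236691/4679) = 39844*(-4679/159236691) = -186430076/159236691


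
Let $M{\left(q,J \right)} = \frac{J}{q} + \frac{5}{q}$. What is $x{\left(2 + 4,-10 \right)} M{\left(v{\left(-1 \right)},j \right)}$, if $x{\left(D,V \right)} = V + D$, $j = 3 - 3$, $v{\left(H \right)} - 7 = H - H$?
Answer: $- \frac{20}{7} \approx -2.8571$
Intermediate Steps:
$v{\left(H \right)} = 7$ ($v{\left(H \right)} = 7 + \left(H - H\right) = 7 + 0 = 7$)
$j = 0$ ($j = 3 - 3 = 0$)
$M{\left(q,J \right)} = \frac{5}{q} + \frac{J}{q}$
$x{\left(D,V \right)} = D + V$
$x{\left(2 + 4,-10 \right)} M{\left(v{\left(-1 \right)},j \right)} = \left(\left(2 + 4\right) - 10\right) \frac{5 + 0}{7} = \left(6 - 10\right) \frac{1}{7} \cdot 5 = \left(-4\right) \frac{5}{7} = - \frac{20}{7}$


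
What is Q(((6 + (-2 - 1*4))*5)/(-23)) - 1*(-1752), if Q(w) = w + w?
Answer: 1752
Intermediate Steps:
Q(w) = 2*w
Q(((6 + (-2 - 1*4))*5)/(-23)) - 1*(-1752) = 2*(((6 + (-2 - 1*4))*5)/(-23)) - 1*(-1752) = 2*(((6 + (-2 - 4))*5)*(-1/23)) + 1752 = 2*(((6 - 6)*5)*(-1/23)) + 1752 = 2*((0*5)*(-1/23)) + 1752 = 2*(0*(-1/23)) + 1752 = 2*0 + 1752 = 0 + 1752 = 1752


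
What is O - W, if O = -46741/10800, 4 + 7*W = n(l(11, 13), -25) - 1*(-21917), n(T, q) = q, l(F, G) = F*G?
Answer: -236717587/75600 ≈ -3131.2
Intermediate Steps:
W = 21888/7 (W = -4/7 + (-25 - 1*(-21917))/7 = -4/7 + (-25 + 21917)/7 = -4/7 + (⅐)*21892 = -4/7 + 21892/7 = 21888/7 ≈ 3126.9)
O = -46741/10800 (O = -46741*1/10800 = -46741/10800 ≈ -4.3279)
O - W = -46741/10800 - 1*21888/7 = -46741/10800 - 21888/7 = -236717587/75600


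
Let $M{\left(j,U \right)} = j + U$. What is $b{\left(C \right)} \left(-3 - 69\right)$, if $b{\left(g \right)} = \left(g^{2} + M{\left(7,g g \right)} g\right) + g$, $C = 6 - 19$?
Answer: $153504$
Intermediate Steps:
$M{\left(j,U \right)} = U + j$
$C = -13$
$b{\left(g \right)} = g + g^{2} + g \left(7 + g^{2}\right)$ ($b{\left(g \right)} = \left(g^{2} + \left(g g + 7\right) g\right) + g = \left(g^{2} + \left(g^{2} + 7\right) g\right) + g = \left(g^{2} + \left(7 + g^{2}\right) g\right) + g = \left(g^{2} + g \left(7 + g^{2}\right)\right) + g = g + g^{2} + g \left(7 + g^{2}\right)$)
$b{\left(C \right)} \left(-3 - 69\right) = - 13 \left(8 - 13 + \left(-13\right)^{2}\right) \left(-3 - 69\right) = - 13 \left(8 - 13 + 169\right) \left(-72\right) = \left(-13\right) 164 \left(-72\right) = \left(-2132\right) \left(-72\right) = 153504$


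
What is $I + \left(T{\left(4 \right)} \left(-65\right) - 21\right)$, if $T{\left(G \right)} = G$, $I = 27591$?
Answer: $27310$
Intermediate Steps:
$I + \left(T{\left(4 \right)} \left(-65\right) - 21\right) = 27591 + \left(4 \left(-65\right) - 21\right) = 27591 - 281 = 27310$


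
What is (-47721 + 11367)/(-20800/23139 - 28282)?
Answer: 420597603/327218999 ≈ 1.2854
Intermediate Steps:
(-47721 + 11367)/(-20800/23139 - 28282) = -36354/(-20800*1/23139 - 28282) = -36354/(-20800/23139 - 28282) = -36354/(-654437998/23139) = -36354*(-23139/654437998) = 420597603/327218999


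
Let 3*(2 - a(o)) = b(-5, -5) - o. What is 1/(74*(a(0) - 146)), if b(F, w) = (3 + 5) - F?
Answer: -3/32930 ≈ -9.1102e-5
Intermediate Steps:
b(F, w) = 8 - F
a(o) = -7/3 + o/3 (a(o) = 2 - ((8 - 1*(-5)) - o)/3 = 2 - ((8 + 5) - o)/3 = 2 - (13 - o)/3 = 2 + (-13/3 + o/3) = -7/3 + o/3)
1/(74*(a(0) - 146)) = 1/(74*((-7/3 + (⅓)*0) - 146)) = 1/(74*((-7/3 + 0) - 146)) = 1/(74*(-7/3 - 146)) = 1/(74*(-445/3)) = 1/(-32930/3) = -3/32930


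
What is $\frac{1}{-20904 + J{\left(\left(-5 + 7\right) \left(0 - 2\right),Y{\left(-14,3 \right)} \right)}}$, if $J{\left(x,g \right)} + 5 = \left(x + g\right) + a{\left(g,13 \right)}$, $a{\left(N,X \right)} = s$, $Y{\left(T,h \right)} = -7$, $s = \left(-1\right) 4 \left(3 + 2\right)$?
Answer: $- \frac{1}{20940} \approx -4.7755 \cdot 10^{-5}$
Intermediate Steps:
$s = -20$ ($s = \left(-4\right) 5 = -20$)
$a{\left(N,X \right)} = -20$
$J{\left(x,g \right)} = -25 + g + x$ ($J{\left(x,g \right)} = -5 - \left(20 - g - x\right) = -5 + \left(-20 + g + x\right) = -25 + g + x$)
$\frac{1}{-20904 + J{\left(\left(-5 + 7\right) \left(0 - 2\right),Y{\left(-14,3 \right)} \right)}} = \frac{1}{-20904 - \left(32 - \left(-5 + 7\right) \left(0 - 2\right)\right)} = \frac{1}{-20904 - \left(32 - 2 \left(0 - 2\right)\right)} = \frac{1}{-20904 - 36} = \frac{1}{-20940} = - \frac{1}{20940}$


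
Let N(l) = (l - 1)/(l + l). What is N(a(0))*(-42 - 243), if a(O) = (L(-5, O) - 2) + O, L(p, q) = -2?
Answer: -1425/8 ≈ -178.13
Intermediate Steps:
a(O) = -4 + O (a(O) = (-2 - 2) + O = -4 + O)
N(l) = (-1 + l)/(2*l) (N(l) = (-1 + l)/((2*l)) = (-1 + l)*(1/(2*l)) = (-1 + l)/(2*l))
N(a(0))*(-42 - 243) = ((-1 + (-4 + 0))/(2*(-4 + 0)))*(-42 - 243) = ((1/2)*(-1 - 4)/(-4))*(-285) = ((1/2)*(-1/4)*(-5))*(-285) = (5/8)*(-285) = -1425/8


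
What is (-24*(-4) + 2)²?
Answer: 9604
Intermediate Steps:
(-24*(-4) + 2)² = (96 + 2)² = 98² = 9604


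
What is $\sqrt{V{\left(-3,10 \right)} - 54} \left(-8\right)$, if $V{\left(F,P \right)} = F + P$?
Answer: $- 8 i \sqrt{47} \approx - 54.845 i$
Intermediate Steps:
$\sqrt{V{\left(-3,10 \right)} - 54} \left(-8\right) = \sqrt{\left(-3 + 10\right) - 54} \left(-8\right) = \sqrt{7 - 54} \left(-8\right) = \sqrt{-47} \left(-8\right) = i \sqrt{47} \left(-8\right) = - 8 i \sqrt{47}$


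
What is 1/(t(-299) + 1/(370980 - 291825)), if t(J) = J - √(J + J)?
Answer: -936694307160/281944974700643 + 6265514025*I*√598/563889949401286 ≈ -0.0033223 + 0.00027171*I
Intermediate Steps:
t(J) = J - √2*√J (t(J) = J - √(2*J) = J - √2*√J)
1/(t(-299) + 1/(370980 - 291825)) = 1/((-299 - √2*√(-299)) + 1/(370980 - 291825)) = 1/((-299 - √2*I*√299) + 1/79155) = 1/((-299 - I*√598) + 1/79155) = 1/(-23667344/79155 - I*√598)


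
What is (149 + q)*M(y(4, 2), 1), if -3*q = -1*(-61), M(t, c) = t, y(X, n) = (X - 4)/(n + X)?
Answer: 0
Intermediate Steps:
y(X, n) = (-4 + X)/(X + n)
q = -61/3 (q = -(-1)*(-61)/3 = -⅓*61 = -61/3 ≈ -20.333)
(149 + q)*M(y(4, 2), 1) = (149 - 61/3)*((-4 + 4)/(4 + 2)) = 386*(0/6)/3 = 386*((⅙)*0)/3 = (386/3)*0 = 0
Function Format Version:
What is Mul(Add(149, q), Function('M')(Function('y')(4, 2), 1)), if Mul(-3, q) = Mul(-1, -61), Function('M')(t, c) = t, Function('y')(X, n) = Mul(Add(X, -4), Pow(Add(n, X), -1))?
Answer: 0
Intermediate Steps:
Function('y')(X, n) = Mul(Pow(Add(X, n), -1), Add(-4, X)) (Function('y')(X, n) = Mul(Add(-4, X), Pow(Add(X, n), -1)) = Mul(Pow(Add(X, n), -1), Add(-4, X)))
q = Rational(-61, 3) (q = Mul(Rational(-1, 3), Mul(-1, -61)) = Mul(Rational(-1, 3), 61) = Rational(-61, 3) ≈ -20.333)
Mul(Add(149, q), Function('M')(Function('y')(4, 2), 1)) = Mul(Add(149, Rational(-61, 3)), Mul(Pow(Add(4, 2), -1), Add(-4, 4))) = Mul(Rational(386, 3), Mul(Pow(6, -1), 0)) = Mul(Rational(386, 3), Mul(Rational(1, 6), 0)) = Mul(Rational(386, 3), 0) = 0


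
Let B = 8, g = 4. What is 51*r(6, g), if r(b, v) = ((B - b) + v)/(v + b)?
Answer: 153/5 ≈ 30.600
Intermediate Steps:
r(b, v) = (8 + v - b)/(b + v) (r(b, v) = ((8 - b) + v)/(v + b) = (8 + v - b)/(b + v))
51*r(6, g) = 51*((8 + 4 - 1*6)/(6 + 4)) = 51*((8 + 4 - 6)/10) = 51*((1/10)*6) = 51*(3/5) = 153/5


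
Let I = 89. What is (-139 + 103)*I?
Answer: -3204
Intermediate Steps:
(-139 + 103)*I = (-139 + 103)*89 = -36*89 = -3204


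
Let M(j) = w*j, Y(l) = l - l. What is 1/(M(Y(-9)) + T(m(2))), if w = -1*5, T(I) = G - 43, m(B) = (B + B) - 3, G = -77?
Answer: -1/120 ≈ -0.0083333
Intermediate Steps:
m(B) = -3 + 2*B (m(B) = 2*B - 3 = -3 + 2*B)
T(I) = -120 (T(I) = -77 - 43 = -120)
Y(l) = 0
w = -5
M(j) = -5*j
1/(M(Y(-9)) + T(m(2))) = 1/(-5*0 - 120) = 1/(0 - 120) = 1/(-120) = -1/120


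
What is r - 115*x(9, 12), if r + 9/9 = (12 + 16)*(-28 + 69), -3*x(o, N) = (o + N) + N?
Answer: 2412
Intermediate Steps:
x(o, N) = -2*N/3 - o/3 (x(o, N) = -((o + N) + N)/3 = -((N + o) + N)/3 = -(o + 2*N)/3 = -2*N/3 - o/3)
r = 1147 (r = -1 + (12 + 16)*(-28 + 69) = -1 + 28*41 = -1 + 1148 = 1147)
r - 115*x(9, 12) = 1147 - 115*(-2/3*12 - 1/3*9) = 1147 - 115*(-8 - 3) = 1147 - 115*(-11) = 1147 + 1265 = 2412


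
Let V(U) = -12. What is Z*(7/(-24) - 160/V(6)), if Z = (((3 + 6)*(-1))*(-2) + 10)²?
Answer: 30674/3 ≈ 10225.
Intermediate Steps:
Z = 784 (Z = ((9*(-1))*(-2) + 10)² = (-9*(-2) + 10)² = (18 + 10)² = 28² = 784)
Z*(7/(-24) - 160/V(6)) = 784*(7/(-24) - 160/(-12)) = 784*(7*(-1/24) - 160*(-1/12)) = 784*(-7/24 + 40/3) = 784*(313/24) = 30674/3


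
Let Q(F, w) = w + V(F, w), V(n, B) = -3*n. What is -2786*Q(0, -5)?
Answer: 13930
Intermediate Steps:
Q(F, w) = w - 3*F
-2786*Q(0, -5) = -2786*(-5 - 3*0) = -2786*(-5 + 0) = -2786*(-5) = 13930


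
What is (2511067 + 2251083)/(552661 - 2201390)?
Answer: -4762150/1648729 ≈ -2.8884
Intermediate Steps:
(2511067 + 2251083)/(552661 - 2201390) = 4762150/(-1648729) = 4762150*(-1/1648729) = -4762150/1648729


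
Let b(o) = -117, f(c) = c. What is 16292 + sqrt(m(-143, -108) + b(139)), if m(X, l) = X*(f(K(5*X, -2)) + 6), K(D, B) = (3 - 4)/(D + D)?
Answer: 16292 + 7*I*sqrt(1990)/10 ≈ 16292.0 + 31.227*I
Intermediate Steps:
K(D, B) = -1/(2*D)
m(X, l) = X*(6 - 1/(10*X)) (m(X, l) = X*(-1/(5*X)/2 + 6) = X*(-1/(10*X) + 6) = X*(6 - 1/(10*X)))
16292 + sqrt(m(-143, -108) + b(139)) = 16292 + sqrt((-1/10 + 6*(-143)) - 117) = 16292 + sqrt((-1/10 - 858) - 117) = 16292 + sqrt(-8581/10 - 117) = 16292 + sqrt(-9751/10) = 16292 + 7*I*sqrt(1990)/10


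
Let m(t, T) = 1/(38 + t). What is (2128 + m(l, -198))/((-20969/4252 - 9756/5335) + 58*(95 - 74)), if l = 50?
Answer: 7426569775/4227118682 ≈ 1.7569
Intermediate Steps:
(2128 + m(l, -198))/((-20969/4252 - 9756/5335) + 58*(95 - 74)) = (2128 + 1/(38 + 50))/((-20969/4252 - 9756/5335) + 58*(95 - 74)) = (2128 + 1/88)/((-20969*1/4252 - 9756*1/5335) + 58*21) = (2128 + 1/88)/((-20969/4252 - 9756/5335) + 1218) = 187265/(88*(-153352127/22684420 + 1218)) = 187265/(88*(27476271433/22684420)) = (187265/88)*(22684420/27476271433) = 7426569775/4227118682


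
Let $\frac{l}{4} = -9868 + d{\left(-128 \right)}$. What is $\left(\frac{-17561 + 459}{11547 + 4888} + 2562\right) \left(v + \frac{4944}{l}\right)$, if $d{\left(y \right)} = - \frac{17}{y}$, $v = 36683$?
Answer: $\frac{650051519890217128}{6919611615} \approx 9.3943 \cdot 10^{7}$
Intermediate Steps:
$l = - \frac{1263087}{32}$ ($l = 4 \left(-9868 - \frac{17}{-128}\right) = 4 \left(-9868 - - \frac{17}{128}\right) = 4 \left(-9868 + \frac{17}{128}\right) = 4 \left(- \frac{1263087}{128}\right) = - \frac{1263087}{32} \approx -39472.0$)
$\left(\frac{-17561 + 459}{11547 + 4888} + 2562\right) \left(v + \frac{4944}{l}\right) = \left(\frac{-17561 + 459}{11547 + 4888} + 2562\right) \left(36683 + \frac{4944}{- \frac{1263087}{32}}\right) = \left(- \frac{17102}{16435} + 2562\right) \left(36683 + 4944 \left(- \frac{32}{1263087}\right)\right) = \left(\left(-17102\right) \frac{1}{16435} + 2562\right) \left(36683 - \frac{52736}{421029}\right) = \left(- \frac{17102}{16435} + 2562\right) \frac{15444554071}{421029} = \frac{42089368}{16435} \cdot \frac{15444554071}{421029} = \frac{650051519890217128}{6919611615}$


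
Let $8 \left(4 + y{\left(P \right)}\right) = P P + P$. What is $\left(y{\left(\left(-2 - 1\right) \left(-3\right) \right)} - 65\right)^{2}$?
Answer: $\frac{53361}{16} \approx 3335.1$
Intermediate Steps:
$y{\left(P \right)} = -4 + \frac{P}{8} + \frac{P^{2}}{8}$ ($y{\left(P \right)} = -4 + \frac{P P + P}{8} = -4 + \frac{P^{2} + P}{8} = -4 + \frac{P + P^{2}}{8} = -4 + \left(\frac{P}{8} + \frac{P^{2}}{8}\right) = -4 + \frac{P}{8} + \frac{P^{2}}{8}$)
$\left(y{\left(\left(-2 - 1\right) \left(-3\right) \right)} - 65\right)^{2} = \left(\left(-4 + \frac{\left(-2 - 1\right) \left(-3\right)}{8} + \frac{\left(\left(-2 - 1\right) \left(-3\right)\right)^{2}}{8}\right) - 65\right)^{2} = \left(\left(-4 + \frac{\left(-3\right) \left(-3\right)}{8} + \frac{\left(\left(-3\right) \left(-3\right)\right)^{2}}{8}\right) - 65\right)^{2} = \left(\left(-4 + \frac{1}{8} \cdot 9 + \frac{9^{2}}{8}\right) - 65\right)^{2} = \left(\left(-4 + \frac{9}{8} + \frac{1}{8} \cdot 81\right) - 65\right)^{2} = \left(\left(-4 + \frac{9}{8} + \frac{81}{8}\right) - 65\right)^{2} = \left(\frac{29}{4} - 65\right)^{2} = \left(- \frac{231}{4}\right)^{2} = \frac{53361}{16}$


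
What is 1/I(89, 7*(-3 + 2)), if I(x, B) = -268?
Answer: -1/268 ≈ -0.0037313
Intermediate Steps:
1/I(89, 7*(-3 + 2)) = 1/(-268) = -1/268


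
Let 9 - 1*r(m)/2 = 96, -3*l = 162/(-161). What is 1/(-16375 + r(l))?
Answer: -1/16549 ≈ -6.0427e-5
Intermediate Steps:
l = 54/161 (l = -54/(-161) = -54*(-1)/161 = -⅓*(-162/161) = 54/161 ≈ 0.33540)
r(m) = -174 (r(m) = 18 - 2*96 = 18 - 192 = -174)
1/(-16375 + r(l)) = 1/(-16375 - 174) = 1/(-16549) = -1/16549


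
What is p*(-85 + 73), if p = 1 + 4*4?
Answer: -204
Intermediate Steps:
p = 17 (p = 1 + 16 = 17)
p*(-85 + 73) = 17*(-85 + 73) = 17*(-12) = -204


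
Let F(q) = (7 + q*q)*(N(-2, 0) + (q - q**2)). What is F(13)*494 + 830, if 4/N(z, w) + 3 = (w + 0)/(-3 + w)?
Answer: -41035078/3 ≈ -1.3678e+7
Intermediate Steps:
N(z, w) = 4/(-3 + w/(-3 + w)) (N(z, w) = 4/(-3 + (w + 0)/(-3 + w)) = 4/(-3 + w/(-3 + w)))
F(q) = (7 + q**2)*(-4/3 + q - q**2) (F(q) = (7 + q*q)*(4*(3 - 1*0)/(-9 + 2*0) + (q - q**2)) = (7 + q**2)*(4*(3 + 0)/(-9 + 0) + (q - q**2)) = (7 + q**2)*(4*3/(-9) + (q - q**2)) = (7 + q**2)*(4*(-1/9)*3 + (q - q**2)) = (7 + q**2)*(-4/3 + (q - q**2)) = (7 + q**2)*(-4/3 + q - q**2))
F(13)*494 + 830 = (-28/3 + 13**3 - 1*13**4 + 7*13 - 25/3*13**2)*494 + 830 = (-28/3 + 2197 - 1*28561 + 91 - 25/3*169)*494 + 830 = (-28/3 + 2197 - 28561 + 91 - 4225/3)*494 + 830 = -83072/3*494 + 830 = -41037568/3 + 830 = -41035078/3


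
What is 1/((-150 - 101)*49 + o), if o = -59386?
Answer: -1/71685 ≈ -1.3950e-5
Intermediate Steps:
1/((-150 - 101)*49 + o) = 1/((-150 - 101)*49 - 59386) = 1/(-251*49 - 59386) = 1/(-12299 - 59386) = 1/(-71685) = -1/71685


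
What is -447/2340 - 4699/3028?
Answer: -514549/295230 ≈ -1.7429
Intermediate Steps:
-447/2340 - 4699/3028 = -447*1/2340 - 4699*1/3028 = -149/780 - 4699/3028 = -514549/295230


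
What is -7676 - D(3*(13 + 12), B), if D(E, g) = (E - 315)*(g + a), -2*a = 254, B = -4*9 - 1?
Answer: -47036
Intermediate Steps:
B = -37 (B = -36 - 1 = -37)
a = -127 (a = -½*254 = -127)
D(E, g) = (-315 + E)*(-127 + g) (D(E, g) = (E - 315)*(g - 127) = (-315 + E)*(-127 + g))
-7676 - D(3*(13 + 12), B) = -7676 - (40005 - 315*(-37) - 381*(13 + 12) + (3*(13 + 12))*(-37)) = -7676 - (40005 + 11655 - 381*25 + (3*25)*(-37)) = -7676 - (40005 + 11655 - 127*75 + 75*(-37)) = -7676 - (40005 + 11655 - 9525 - 2775) = -7676 - 1*39360 = -7676 - 39360 = -47036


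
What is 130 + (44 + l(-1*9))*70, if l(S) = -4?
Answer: 2930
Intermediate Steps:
130 + (44 + l(-1*9))*70 = 130 + (44 - 4)*70 = 130 + 40*70 = 130 + 2800 = 2930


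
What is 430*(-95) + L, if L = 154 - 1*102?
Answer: -40798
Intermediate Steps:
L = 52 (L = 154 - 102 = 52)
430*(-95) + L = 430*(-95) + 52 = -40850 + 52 = -40798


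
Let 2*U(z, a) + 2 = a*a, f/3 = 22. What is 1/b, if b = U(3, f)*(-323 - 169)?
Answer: -1/1071084 ≈ -9.3363e-7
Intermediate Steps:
f = 66 (f = 3*22 = 66)
U(z, a) = -1 + a**2/2 (U(z, a) = -1 + (a*a)/2 = -1 + a**2/2)
b = -1071084 (b = (-1 + (1/2)*66**2)*(-323 - 169) = (-1 + (1/2)*4356)*(-492) = (-1 + 2178)*(-492) = 2177*(-492) = -1071084)
1/b = 1/(-1071084) = -1/1071084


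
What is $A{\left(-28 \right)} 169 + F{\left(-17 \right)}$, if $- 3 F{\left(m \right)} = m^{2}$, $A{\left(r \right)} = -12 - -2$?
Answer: $- \frac{5359}{3} \approx -1786.3$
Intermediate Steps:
$A{\left(r \right)} = -10$ ($A{\left(r \right)} = -12 + 2 = -10$)
$F{\left(m \right)} = - \frac{m^{2}}{3}$
$A{\left(-28 \right)} 169 + F{\left(-17 \right)} = \left(-10\right) 169 - \frac{\left(-17\right)^{2}}{3} = -1690 - \frac{289}{3} = - \frac{5359}{3}$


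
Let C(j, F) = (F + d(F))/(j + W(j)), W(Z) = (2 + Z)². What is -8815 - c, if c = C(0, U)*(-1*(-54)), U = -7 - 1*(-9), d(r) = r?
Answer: -8869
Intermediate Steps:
U = 2 (U = -7 + 9 = 2)
C(j, F) = 2*F/(j + (2 + j)²) (C(j, F) = (F + F)/(j + (2 + j)²) = (2*F)/(j + (2 + j)²) = 2*F/(j + (2 + j)²))
c = 54 (c = (2*2/(0 + (2 + 0)²))*(-1*(-54)) = (2*2/(0 + 2²))*54 = (2*2/(0 + 4))*54 = (2*2/4)*54 = (2*2*(¼))*54 = 1*54 = 54)
-8815 - c = -8815 - 1*54 = -8815 - 54 = -8869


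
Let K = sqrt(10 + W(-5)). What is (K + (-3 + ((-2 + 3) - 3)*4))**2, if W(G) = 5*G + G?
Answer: 101 - 44*I*sqrt(5) ≈ 101.0 - 98.387*I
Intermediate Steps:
W(G) = 6*G
K = 2*I*sqrt(5) (K = sqrt(10 + 6*(-5)) = sqrt(10 - 30) = sqrt(-20) = 2*I*sqrt(5) ≈ 4.4721*I)
(K + (-3 + ((-2 + 3) - 3)*4))**2 = (2*I*sqrt(5) + (-3 + ((-2 + 3) - 3)*4))**2 = (2*I*sqrt(5) + (-3 + (1 - 3)*4))**2 = (2*I*sqrt(5) + (-3 - 2*4))**2 = (2*I*sqrt(5) + (-3 - 8))**2 = (2*I*sqrt(5) - 11)**2 = (-11 + 2*I*sqrt(5))**2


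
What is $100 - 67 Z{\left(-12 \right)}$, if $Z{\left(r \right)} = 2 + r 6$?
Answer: $4790$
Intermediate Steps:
$Z{\left(r \right)} = 2 + 6 r$
$100 - 67 Z{\left(-12 \right)} = 100 - 67 \left(2 + 6 \left(-12\right)\right) = 100 - 67 \left(2 - 72\right) = 100 - -4690 = 100 + 4690 = 4790$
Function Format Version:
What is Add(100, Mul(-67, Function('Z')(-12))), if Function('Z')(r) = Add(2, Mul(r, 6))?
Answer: 4790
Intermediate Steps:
Function('Z')(r) = Add(2, Mul(6, r))
Add(100, Mul(-67, Function('Z')(-12))) = Add(100, Mul(-67, Add(2, Mul(6, -12)))) = Add(100, Mul(-67, Add(2, -72))) = Add(100, Mul(-67, -70)) = Add(100, 4690) = 4790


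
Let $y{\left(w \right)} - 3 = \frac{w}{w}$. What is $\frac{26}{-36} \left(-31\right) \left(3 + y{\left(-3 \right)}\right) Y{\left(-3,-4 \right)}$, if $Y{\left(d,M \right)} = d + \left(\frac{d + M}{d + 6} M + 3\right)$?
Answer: $\frac{39494}{27} \approx 1462.7$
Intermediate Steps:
$y{\left(w \right)} = 4$ ($y{\left(w \right)} = 3 + \frac{w}{w} = 3 + 1 = 4$)
$Y{\left(d,M \right)} = 3 + d + \frac{M \left(M + d\right)}{6 + d}$ ($Y{\left(d,M \right)} = d + \left(\frac{M + d}{6 + d} M + 3\right) = d + \left(\frac{M \left(M + d\right)}{6 + d} + 3\right) = d + \left(3 + \frac{M \left(M + d\right)}{6 + d}\right) = 3 + d + \frac{M \left(M + d\right)}{6 + d}$)
$\frac{26}{-36} \left(-31\right) \left(3 + y{\left(-3 \right)}\right) Y{\left(-3,-4 \right)} = \frac{26}{-36} \left(-31\right) \left(3 + 4\right) \frac{18 + \left(-4\right)^{2} + \left(-3\right)^{2} + 9 \left(-3\right) - -12}{6 - 3} = 26 \left(- \frac{1}{36}\right) \left(-31\right) 7 \frac{18 + 16 + 9 - 27 + 12}{3} = \left(- \frac{13}{18}\right) \left(-31\right) 7 \cdot \frac{1}{3} \cdot 28 = \frac{403 \cdot 7 \cdot \frac{28}{3}}{18} = \frac{403}{18} \cdot \frac{196}{3} = \frac{39494}{27}$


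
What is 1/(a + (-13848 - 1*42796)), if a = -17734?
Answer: -1/74378 ≈ -1.3445e-5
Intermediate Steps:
1/(a + (-13848 - 1*42796)) = 1/(-17734 + (-13848 - 1*42796)) = 1/(-17734 + (-13848 - 42796)) = 1/(-17734 - 56644) = 1/(-74378) = -1/74378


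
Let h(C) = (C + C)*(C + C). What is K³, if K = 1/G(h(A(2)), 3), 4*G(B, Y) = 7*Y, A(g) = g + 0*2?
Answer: 64/9261 ≈ 0.0069107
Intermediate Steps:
A(g) = g (A(g) = g + 0 = g)
h(C) = 4*C² (h(C) = (2*C)*(2*C) = 4*C²)
G(B, Y) = 7*Y/4 (G(B, Y) = (7*Y)/4 = 7*Y/4)
K = 4/21 (K = 1/((7/4)*3) = 1/(21/4) = 4/21 ≈ 0.19048)
K³ = (4/21)³ = 64/9261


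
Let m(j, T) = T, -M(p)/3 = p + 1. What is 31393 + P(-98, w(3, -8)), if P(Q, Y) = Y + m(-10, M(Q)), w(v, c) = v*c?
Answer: 31660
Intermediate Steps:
w(v, c) = c*v
M(p) = -3 - 3*p (M(p) = -3*(p + 1) = -3*(1 + p) = -3 - 3*p)
P(Q, Y) = -3 + Y - 3*Q (P(Q, Y) = Y + (-3 - 3*Q) = -3 + Y - 3*Q)
31393 + P(-98, w(3, -8)) = 31393 + (-3 - 8*3 - 3*(-98)) = 31393 + (-3 - 24 + 294) = 31393 + 267 = 31660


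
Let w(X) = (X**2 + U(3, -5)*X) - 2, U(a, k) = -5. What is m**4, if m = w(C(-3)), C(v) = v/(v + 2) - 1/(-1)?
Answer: 1296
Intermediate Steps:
C(v) = 1 + v/(2 + v) (C(v) = v/(2 + v) - 1*(-1) = v/(2 + v) + 1 = 1 + v/(2 + v))
w(X) = -2 + X**2 - 5*X (w(X) = (X**2 - 5*X) - 2 = -2 + X**2 - 5*X)
m = -6 (m = -2 + (2*(1 - 3)/(2 - 3))**2 - 10*(1 - 3)/(2 - 3) = -2 + (2*(-2)/(-1))**2 - 10*(-2)/(-1) = -2 + (2*(-1)*(-2))**2 - 10*(-1)*(-2) = -2 + 4**2 - 5*4 = -2 + 16 - 20 = -6)
m**4 = (-6)**4 = 1296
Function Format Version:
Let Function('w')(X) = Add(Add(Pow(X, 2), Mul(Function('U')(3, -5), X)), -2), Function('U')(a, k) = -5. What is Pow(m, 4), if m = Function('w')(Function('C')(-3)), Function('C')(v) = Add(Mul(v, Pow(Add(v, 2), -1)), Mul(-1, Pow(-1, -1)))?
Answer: 1296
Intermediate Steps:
Function('C')(v) = Add(1, Mul(v, Pow(Add(2, v), -1))) (Function('C')(v) = Add(Mul(v, Pow(Add(2, v), -1)), Mul(-1, -1)) = Add(Mul(v, Pow(Add(2, v), -1)), 1) = Add(1, Mul(v, Pow(Add(2, v), -1))))
Function('w')(X) = Add(-2, Pow(X, 2), Mul(-5, X)) (Function('w')(X) = Add(Add(Pow(X, 2), Mul(-5, X)), -2) = Add(-2, Pow(X, 2), Mul(-5, X)))
m = -6 (m = Add(-2, Pow(Mul(2, Pow(Add(2, -3), -1), Add(1, -3)), 2), Mul(-5, Mul(2, Pow(Add(2, -3), -1), Add(1, -3)))) = Add(-2, Pow(Mul(2, Pow(-1, -1), -2), 2), Mul(-5, Mul(2, Pow(-1, -1), -2))) = Add(-2, Pow(Mul(2, -1, -2), 2), Mul(-5, Mul(2, -1, -2))) = Add(-2, Pow(4, 2), Mul(-5, 4)) = Add(-2, 16, -20) = -6)
Pow(m, 4) = Pow(-6, 4) = 1296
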